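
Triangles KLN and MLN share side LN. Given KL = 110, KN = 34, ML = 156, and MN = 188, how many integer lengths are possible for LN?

From triangle KLN: 76 < LN < 144.
From triangle MLN: 32 < LN < 344.
Intersection: 76 < LN < 144, so integers 77 through 143: 67 values.

67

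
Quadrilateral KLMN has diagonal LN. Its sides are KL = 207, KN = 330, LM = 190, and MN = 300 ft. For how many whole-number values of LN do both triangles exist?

From triangle KLN: 123 < LN < 537.
From triangle MLN: 110 < LN < 490.
Intersection: 123 < LN < 490, so integers 124 through 489: 366 values.

366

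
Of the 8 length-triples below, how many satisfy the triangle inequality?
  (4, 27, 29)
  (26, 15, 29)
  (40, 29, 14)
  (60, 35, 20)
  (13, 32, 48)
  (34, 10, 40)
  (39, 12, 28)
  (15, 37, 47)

(4,27,29): 4+27 > 29 → valid
(15,26,29): 15+26 > 29 → valid
(14,29,40): 14+29 > 40 → valid
(20,35,60): 20+35 ≤ 60 → not valid
(13,32,48): 13+32 ≤ 48 → not valid
(10,34,40): 10+34 > 40 → valid
(12,28,39): 12+28 > 39 → valid
(15,37,47): 15+37 > 47 → valid
6 of the 8 triples form a triangle.

6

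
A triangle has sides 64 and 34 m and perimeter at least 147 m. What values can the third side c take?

Triangle inequality alone gives 30 < c < 98.
The perimeter condition gives c ≥ 147 − 64 − 34 = 49.
Intersecting the two: 49 ≤ c < 98.

49 ≤ c < 98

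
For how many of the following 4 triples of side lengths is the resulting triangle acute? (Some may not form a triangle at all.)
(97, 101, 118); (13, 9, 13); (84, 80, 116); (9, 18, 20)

3

(97,101,118): 97²+101² = 19610 > 13924 = 118² → acute
(13,9,13): 9²+13² = 250 > 169 = 13² → acute
(84,80,116): 80²+84² = 13456 = 116² → right
(9,18,20): 9²+18² = 405 > 400 = 20² → acute
3 of the 4 are acute.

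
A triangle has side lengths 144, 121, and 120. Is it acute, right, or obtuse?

acute

Compare the square of the longest side to the sum of squares of the other two: 120² + 121² = 29041 > 20736 = 144².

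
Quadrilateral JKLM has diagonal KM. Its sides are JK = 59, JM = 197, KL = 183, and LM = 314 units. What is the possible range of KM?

From triangle JKM: |59 − 197| < KM < 59 + 197, i.e. 138 < KM < 256.
From triangle LKM: 131 < KM < 497.
Both must hold, so KM lies in the intersection.

138 < KM < 256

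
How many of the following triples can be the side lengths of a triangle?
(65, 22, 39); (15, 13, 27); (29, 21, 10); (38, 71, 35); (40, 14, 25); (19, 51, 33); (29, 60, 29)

(22,39,65): 22+39 ≤ 65 → not valid
(13,15,27): 13+15 > 27 → valid
(10,21,29): 10+21 > 29 → valid
(35,38,71): 35+38 > 71 → valid
(14,25,40): 14+25 ≤ 40 → not valid
(19,33,51): 19+33 > 51 → valid
(29,29,60): 29+29 ≤ 60 → not valid
4 of the 7 triples form a triangle.

4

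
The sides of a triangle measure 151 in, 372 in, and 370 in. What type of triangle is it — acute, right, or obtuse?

acute

Compare the square of the longest side to the sum of squares of the other two: 151² + 370² = 159701 > 138384 = 372².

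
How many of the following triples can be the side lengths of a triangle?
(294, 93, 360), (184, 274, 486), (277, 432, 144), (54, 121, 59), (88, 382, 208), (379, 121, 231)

(93,294,360): 93+294 > 360 → valid
(184,274,486): 184+274 ≤ 486 → not valid
(144,277,432): 144+277 ≤ 432 → not valid
(54,59,121): 54+59 ≤ 121 → not valid
(88,208,382): 88+208 ≤ 382 → not valid
(121,231,379): 121+231 ≤ 379 → not valid
1 of the 6 triples forms a triangle.

1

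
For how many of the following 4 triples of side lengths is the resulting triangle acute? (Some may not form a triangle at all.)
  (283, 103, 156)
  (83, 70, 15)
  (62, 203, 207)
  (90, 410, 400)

(283,103,156): 103+156 ≤ 283, not a triangle
(83,70,15): 15²+70² = 5125 < 6889 = 83² → obtuse
(62,203,207): 62²+203² = 45053 > 42849 = 207² → acute
(90,410,400): 90²+400² = 168100 = 410² → right
1 of the 4 is acute.

1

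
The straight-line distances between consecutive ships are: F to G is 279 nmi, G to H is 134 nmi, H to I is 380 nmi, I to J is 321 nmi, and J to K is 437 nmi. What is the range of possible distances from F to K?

The maximum is all hops collinear in one direction: 279 + 134 + 380 + 321 + 437 = 1551.
The longest hop is 437; the others sum to 1114. Since 437 ≤ 1114, the path can fold back on itself completely, so the minimum distance is 0.

0 ≤ FK ≤ 1551 nmi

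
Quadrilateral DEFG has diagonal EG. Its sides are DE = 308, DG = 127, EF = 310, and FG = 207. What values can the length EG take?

From triangle DEG: |308 − 127| < EG < 308 + 127, i.e. 181 < EG < 435.
From triangle FEG: 103 < EG < 517.
Both must hold, so EG lies in the intersection.

181 < EG < 435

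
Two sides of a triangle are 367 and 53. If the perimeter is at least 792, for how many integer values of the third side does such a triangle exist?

Triangle inequality: 314 < x < 420. Perimeter ≥ 792 gives x ≥ 792 − 367 − 53 = 372.
So 372 ≤ x < 420; integers 372 through 419: 48 values.

48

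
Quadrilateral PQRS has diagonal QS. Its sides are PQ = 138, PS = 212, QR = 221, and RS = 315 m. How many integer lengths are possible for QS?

From triangle PQS: 74 < QS < 350.
From triangle RQS: 94 < QS < 536.
Intersection: 94 < QS < 350, so integers 95 through 349: 255 values.

255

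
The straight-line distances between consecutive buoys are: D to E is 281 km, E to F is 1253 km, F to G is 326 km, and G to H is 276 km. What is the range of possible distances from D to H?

The maximum is all hops collinear in one direction: 281 + 1253 + 326 + 276 = 2136.
The longest hop is 1253; the others sum to 883. Folding the others back against it leaves at least 1253 − 883 = 370.

370 ≤ DH ≤ 2136 km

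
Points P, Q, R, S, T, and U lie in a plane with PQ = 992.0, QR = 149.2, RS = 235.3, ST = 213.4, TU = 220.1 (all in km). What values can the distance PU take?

174.0 ≤ PU ≤ 1810.0 km

The maximum is all hops collinear in one direction: 992.0 + 149.2 + 235.3 + 213.4 + 220.1 = 1810.0.
The longest hop is 992.0; the others sum to 818.0. Folding the others back against it leaves at least 992.0 − 818.0 = 174.0.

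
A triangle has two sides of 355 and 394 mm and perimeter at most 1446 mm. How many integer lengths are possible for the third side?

Triangle inequality: 39 < x < 749. Perimeter ≤ 1446 gives x ≤ 1446 − 355 − 394 = 697.
So 39 < x ≤ 697; integers 40 through 697: 658 values.

658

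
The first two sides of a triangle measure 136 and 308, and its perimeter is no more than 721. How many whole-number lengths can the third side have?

Triangle inequality: 172 < x < 444. Perimeter ≤ 721 gives x ≤ 721 − 136 − 308 = 277.
So 172 < x ≤ 277; integers 173 through 277: 105 values.

105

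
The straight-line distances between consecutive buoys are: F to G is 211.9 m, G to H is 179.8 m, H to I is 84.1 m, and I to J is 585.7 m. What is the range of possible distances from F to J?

109.9 ≤ FJ ≤ 1061.5 m

The maximum is all hops collinear in one direction: 211.9 + 179.8 + 84.1 + 585.7 = 1061.5.
The longest hop is 585.7; the others sum to 475.8. Folding the others back against it leaves at least 585.7 − 475.8 = 109.9.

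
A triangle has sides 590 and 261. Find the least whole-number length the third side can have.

330

The third side must be strictly greater than |590 − 261| = 329.
The smallest integer above 329 is 330.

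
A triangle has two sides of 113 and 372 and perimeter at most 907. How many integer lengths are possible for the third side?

163

Triangle inequality: 259 < x < 485. Perimeter ≤ 907 gives x ≤ 907 − 113 − 372 = 422.
So 259 < x ≤ 422; integers 260 through 422: 163 values.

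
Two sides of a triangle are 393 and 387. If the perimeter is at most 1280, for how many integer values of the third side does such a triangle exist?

Triangle inequality: 6 < x < 780. Perimeter ≤ 1280 gives x ≤ 1280 − 393 − 387 = 500.
So 6 < x ≤ 500; integers 7 through 500: 494 values.

494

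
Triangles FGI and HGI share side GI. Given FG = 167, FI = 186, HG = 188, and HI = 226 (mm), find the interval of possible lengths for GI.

From triangle FGI: |167 − 186| < GI < 167 + 186, i.e. 19 < GI < 353.
From triangle HGI: 38 < GI < 414.
Both must hold, so GI lies in the intersection.

38 < GI < 353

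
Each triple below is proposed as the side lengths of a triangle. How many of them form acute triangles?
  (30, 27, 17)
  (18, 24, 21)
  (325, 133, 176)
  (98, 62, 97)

(30,27,17): 17²+27² = 1018 > 900 = 30² → acute
(18,24,21): 18²+21² = 765 > 576 = 24² → acute
(325,133,176): 133+176 ≤ 325, not a triangle
(98,62,97): 62²+97² = 13253 > 9604 = 98² → acute
3 of the 4 are acute.

3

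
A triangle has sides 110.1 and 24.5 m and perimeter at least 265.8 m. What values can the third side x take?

131.2 ≤ x < 134.6

Triangle inequality alone gives 85.6 < x < 134.6.
The perimeter condition gives x ≥ 265.8 − 110.1 − 24.5 = 131.2.
Intersecting the two: 131.2 ≤ x < 134.6.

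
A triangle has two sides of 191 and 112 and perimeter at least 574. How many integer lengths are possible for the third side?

32

Triangle inequality: 79 < x < 303. Perimeter ≥ 574 gives x ≥ 574 − 191 − 112 = 271.
So 271 ≤ x < 303; integers 271 through 302: 32 values.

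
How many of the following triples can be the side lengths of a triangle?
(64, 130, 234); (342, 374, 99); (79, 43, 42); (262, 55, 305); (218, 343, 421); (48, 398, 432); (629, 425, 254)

(64,130,234): 64+130 ≤ 234 → not valid
(99,342,374): 99+342 > 374 → valid
(42,43,79): 42+43 > 79 → valid
(55,262,305): 55+262 > 305 → valid
(218,343,421): 218+343 > 421 → valid
(48,398,432): 48+398 > 432 → valid
(254,425,629): 254+425 > 629 → valid
6 of the 7 triples form a triangle.

6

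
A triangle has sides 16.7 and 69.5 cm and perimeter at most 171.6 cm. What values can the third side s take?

Triangle inequality alone gives 52.8 < s < 86.2.
The perimeter condition gives s ≤ 171.6 − 16.7 − 69.5 = 85.4.
Intersecting the two: 52.8 < s ≤ 85.4.

52.8 < s ≤ 85.4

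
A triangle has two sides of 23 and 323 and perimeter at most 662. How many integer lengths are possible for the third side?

16

Triangle inequality: 300 < x < 346. Perimeter ≤ 662 gives x ≤ 662 − 23 − 323 = 316.
So 300 < x ≤ 316; integers 301 through 316: 16 values.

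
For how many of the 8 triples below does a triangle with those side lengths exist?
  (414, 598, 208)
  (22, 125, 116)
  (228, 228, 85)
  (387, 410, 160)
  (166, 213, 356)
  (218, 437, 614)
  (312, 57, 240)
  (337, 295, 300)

7

(208,414,598): 208+414 > 598 → valid
(22,116,125): 22+116 > 125 → valid
(85,228,228): 85+228 > 228 → valid
(160,387,410): 160+387 > 410 → valid
(166,213,356): 166+213 > 356 → valid
(218,437,614): 218+437 > 614 → valid
(57,240,312): 57+240 ≤ 312 → not valid
(295,300,337): 295+300 > 337 → valid
7 of the 8 triples form a triangle.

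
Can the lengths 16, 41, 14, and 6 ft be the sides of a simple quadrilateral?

For a quadrilateral, each side must be shorter than the sum of the others.
Here the longest side is 41, but the remaining 3 sides sum to only 36.

No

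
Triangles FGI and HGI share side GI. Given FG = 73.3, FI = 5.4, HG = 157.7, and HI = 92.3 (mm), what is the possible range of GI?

From triangle FGI: |73.3 − 5.4| < GI < 73.3 + 5.4, i.e. 67.9 < GI < 78.7.
From triangle HGI: 65.4 < GI < 250.0.
Both must hold, so GI lies in the intersection.

67.9 < GI < 78.7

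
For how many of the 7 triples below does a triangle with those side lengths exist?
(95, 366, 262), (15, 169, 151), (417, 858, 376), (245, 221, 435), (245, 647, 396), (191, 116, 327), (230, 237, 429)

2

(95,262,366): 95+262 ≤ 366 → not valid
(15,151,169): 15+151 ≤ 169 → not valid
(376,417,858): 376+417 ≤ 858 → not valid
(221,245,435): 221+245 > 435 → valid
(245,396,647): 245+396 ≤ 647 → not valid
(116,191,327): 116+191 ≤ 327 → not valid
(230,237,429): 230+237 > 429 → valid
2 of the 7 triples form a triangle.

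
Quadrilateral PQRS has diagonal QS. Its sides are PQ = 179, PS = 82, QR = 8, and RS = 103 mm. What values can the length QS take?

From triangle PQS: |179 − 82| < QS < 179 + 82, i.e. 97 < QS < 261.
From triangle RQS: 95 < QS < 111.
Both must hold, so QS lies in the intersection.

97 < QS < 111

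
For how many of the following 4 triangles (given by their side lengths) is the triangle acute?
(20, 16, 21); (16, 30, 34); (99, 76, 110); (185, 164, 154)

3

(20,16,21): 16²+20² = 656 > 441 = 21² → acute
(16,30,34): 16²+30² = 1156 = 34² → right
(99,76,110): 76²+99² = 15577 > 12100 = 110² → acute
(185,164,154): 154²+164² = 50612 > 34225 = 185² → acute
3 of the 4 are acute.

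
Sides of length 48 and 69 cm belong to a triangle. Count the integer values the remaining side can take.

95

The third side lies in the open interval (21, 117).
Integers from 22 to 116 inclusive: 116 − 22 + 1 = 95.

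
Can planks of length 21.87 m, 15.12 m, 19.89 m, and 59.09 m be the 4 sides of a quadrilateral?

No

For a quadrilateral, each side must be shorter than the sum of the others.
Here the longest side is 59.09, but the remaining 3 sides sum to only 56.88.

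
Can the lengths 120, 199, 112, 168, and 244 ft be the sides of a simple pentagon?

A pentagon exists iff every side is shorter than the sum of the others — equivalently, the longest side is less than the sum of the rest.
Longest side 244 < 599 (sum of the remaining 4), so yes.

Yes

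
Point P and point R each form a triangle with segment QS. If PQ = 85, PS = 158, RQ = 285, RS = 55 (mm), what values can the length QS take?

From triangle PQS: |85 − 158| < QS < 85 + 158, i.e. 73 < QS < 243.
From triangle RQS: 230 < QS < 340.
Both must hold, so QS lies in the intersection.

230 < QS < 243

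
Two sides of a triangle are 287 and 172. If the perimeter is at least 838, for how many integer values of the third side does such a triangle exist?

Triangle inequality: 115 < x < 459. Perimeter ≥ 838 gives x ≥ 838 − 287 − 172 = 379.
So 379 ≤ x < 459; integers 379 through 458: 80 values.

80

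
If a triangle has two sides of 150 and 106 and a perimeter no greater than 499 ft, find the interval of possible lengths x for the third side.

Triangle inequality alone gives 44 < x < 256.
The perimeter condition gives x ≤ 499 − 150 − 106 = 243.
Intersecting the two: 44 < x ≤ 243.

44 < x ≤ 243 ft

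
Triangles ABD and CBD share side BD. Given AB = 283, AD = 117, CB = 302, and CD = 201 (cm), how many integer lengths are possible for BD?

From triangle ABD: 166 < BD < 400.
From triangle CBD: 101 < BD < 503.
Intersection: 166 < BD < 400, so integers 167 through 399: 233 values.

233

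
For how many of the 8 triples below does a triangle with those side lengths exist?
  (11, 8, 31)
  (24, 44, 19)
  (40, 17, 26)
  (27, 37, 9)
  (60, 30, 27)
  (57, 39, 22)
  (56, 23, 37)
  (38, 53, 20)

4

(8,11,31): 8+11 ≤ 31 → not valid
(19,24,44): 19+24 ≤ 44 → not valid
(17,26,40): 17+26 > 40 → valid
(9,27,37): 9+27 ≤ 37 → not valid
(27,30,60): 27+30 ≤ 60 → not valid
(22,39,57): 22+39 > 57 → valid
(23,37,56): 23+37 > 56 → valid
(20,38,53): 20+38 > 53 → valid
4 of the 8 triples form a triangle.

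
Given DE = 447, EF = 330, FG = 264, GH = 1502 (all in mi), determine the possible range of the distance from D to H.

The maximum is all hops collinear in one direction: 447 + 330 + 264 + 1502 = 2543.
The longest hop is 1502; the others sum to 1041. Folding the others back against it leaves at least 1502 − 1041 = 461.

461 ≤ DH ≤ 2543 mi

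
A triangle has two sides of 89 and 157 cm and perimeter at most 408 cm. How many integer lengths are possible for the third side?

94

Triangle inequality: 68 < x < 246. Perimeter ≤ 408 gives x ≤ 408 − 89 − 157 = 162.
So 68 < x ≤ 162; integers 69 through 162: 94 values.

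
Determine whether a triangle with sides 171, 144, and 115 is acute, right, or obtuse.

acute

Compare the square of the longest side to the sum of squares of the other two: 115² + 144² = 33961 > 29241 = 171².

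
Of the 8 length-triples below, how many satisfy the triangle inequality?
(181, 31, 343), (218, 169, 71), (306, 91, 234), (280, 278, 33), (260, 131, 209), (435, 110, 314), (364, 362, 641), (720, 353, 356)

5

(31,181,343): 31+181 ≤ 343 → not valid
(71,169,218): 71+169 > 218 → valid
(91,234,306): 91+234 > 306 → valid
(33,278,280): 33+278 > 280 → valid
(131,209,260): 131+209 > 260 → valid
(110,314,435): 110+314 ≤ 435 → not valid
(362,364,641): 362+364 > 641 → valid
(353,356,720): 353+356 ≤ 720 → not valid
5 of the 8 triples form a triangle.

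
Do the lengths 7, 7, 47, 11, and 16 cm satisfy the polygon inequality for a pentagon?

For a pentagon, each side must be shorter than the sum of the others.
Here the longest side is 47, but the remaining 4 sides sum to only 41.

No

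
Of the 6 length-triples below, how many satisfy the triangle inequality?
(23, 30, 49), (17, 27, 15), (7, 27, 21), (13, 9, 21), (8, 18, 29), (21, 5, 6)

(23,30,49): 23+30 > 49 → valid
(15,17,27): 15+17 > 27 → valid
(7,21,27): 7+21 > 27 → valid
(9,13,21): 9+13 > 21 → valid
(8,18,29): 8+18 ≤ 29 → not valid
(5,6,21): 5+6 ≤ 21 → not valid
4 of the 6 triples form a triangle.

4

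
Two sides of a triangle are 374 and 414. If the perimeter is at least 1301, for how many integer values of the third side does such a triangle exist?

275

Triangle inequality: 40 < x < 788. Perimeter ≥ 1301 gives x ≥ 1301 − 374 − 414 = 513.
So 513 ≤ x < 788; integers 513 through 787: 275 values.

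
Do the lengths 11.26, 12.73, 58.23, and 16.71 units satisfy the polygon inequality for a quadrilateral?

For a quadrilateral, each side must be shorter than the sum of the others.
Here the longest side is 58.23, but the remaining 3 sides sum to only 40.70.

No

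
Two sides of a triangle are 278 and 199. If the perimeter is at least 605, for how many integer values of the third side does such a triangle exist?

349

Triangle inequality: 79 < x < 477. Perimeter ≥ 605 gives x ≥ 605 − 278 − 199 = 128.
So 128 ≤ x < 477; integers 128 through 476: 349 values.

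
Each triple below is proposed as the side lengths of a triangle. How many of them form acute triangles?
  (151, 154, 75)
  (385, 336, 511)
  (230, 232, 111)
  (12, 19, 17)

(151,154,75): 75²+151² = 28426 > 23716 = 154² → acute
(385,336,511): 336²+385² = 261121 = 511² → right
(230,232,111): 111²+230² = 65221 > 53824 = 232² → acute
(12,19,17): 12²+17² = 433 > 361 = 19² → acute
3 of the 4 are acute.

3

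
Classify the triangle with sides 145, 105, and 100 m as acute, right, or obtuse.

Compare the square of the longest side to the sum of squares of the other two: 100² + 105² = 21025 = 145².

right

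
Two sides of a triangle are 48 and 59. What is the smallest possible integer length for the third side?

The third side must be strictly greater than |48 − 59| = 11.
The smallest integer above 11 is 12.

12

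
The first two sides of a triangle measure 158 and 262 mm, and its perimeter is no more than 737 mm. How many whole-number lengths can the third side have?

213

Triangle inequality: 104 < x < 420. Perimeter ≤ 737 gives x ≤ 737 − 158 − 262 = 317.
So 104 < x ≤ 317; integers 105 through 317: 213 values.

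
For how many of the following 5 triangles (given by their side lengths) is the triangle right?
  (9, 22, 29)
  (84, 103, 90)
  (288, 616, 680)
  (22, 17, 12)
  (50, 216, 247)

(9,22,29): 9²+22² = 565 < 841 = 29² → obtuse
(84,103,90): 84²+90² = 15156 > 10609 = 103² → acute
(288,616,680): 288²+616² = 462400 = 680² → right
(22,17,12): 12²+17² = 433 < 484 = 22² → obtuse
(50,216,247): 50²+216² = 49156 < 61009 = 247² → obtuse
1 of the 5 is right.

1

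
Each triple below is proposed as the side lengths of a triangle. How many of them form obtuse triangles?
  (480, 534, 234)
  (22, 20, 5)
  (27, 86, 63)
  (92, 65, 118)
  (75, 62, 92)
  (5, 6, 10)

4

(480,534,234): 234²+480² = 285156 = 534² → right
(22,20,5): 5²+20² = 425 < 484 = 22² → obtuse
(27,86,63): 27²+63² = 4698 < 7396 = 86² → obtuse
(92,65,118): 65²+92² = 12689 < 13924 = 118² → obtuse
(75,62,92): 62²+75² = 9469 > 8464 = 92² → acute
(5,6,10): 5²+6² = 61 < 100 = 10² → obtuse
4 of the 6 are obtuse.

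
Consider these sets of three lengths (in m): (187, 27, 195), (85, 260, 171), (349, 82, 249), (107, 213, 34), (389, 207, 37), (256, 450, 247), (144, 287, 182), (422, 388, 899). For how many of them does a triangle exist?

(27,187,195): 27+187 > 195 → valid
(85,171,260): 85+171 ≤ 260 → not valid
(82,249,349): 82+249 ≤ 349 → not valid
(34,107,213): 34+107 ≤ 213 → not valid
(37,207,389): 37+207 ≤ 389 → not valid
(247,256,450): 247+256 > 450 → valid
(144,182,287): 144+182 > 287 → valid
(388,422,899): 388+422 ≤ 899 → not valid
3 of the 8 triples form a triangle.

3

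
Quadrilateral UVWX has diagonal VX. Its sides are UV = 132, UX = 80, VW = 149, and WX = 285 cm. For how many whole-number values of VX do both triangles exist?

From triangle UVX: 52 < VX < 212.
From triangle WVX: 136 < VX < 434.
Intersection: 136 < VX < 212, so integers 137 through 211: 75 values.

75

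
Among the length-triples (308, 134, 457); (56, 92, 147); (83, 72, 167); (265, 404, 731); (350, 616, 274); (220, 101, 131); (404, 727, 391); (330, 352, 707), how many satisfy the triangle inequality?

(134,308,457): 134+308 ≤ 457 → not valid
(56,92,147): 56+92 > 147 → valid
(72,83,167): 72+83 ≤ 167 → not valid
(265,404,731): 265+404 ≤ 731 → not valid
(274,350,616): 274+350 > 616 → valid
(101,131,220): 101+131 > 220 → valid
(391,404,727): 391+404 > 727 → valid
(330,352,707): 330+352 ≤ 707 → not valid
4 of the 8 triples form a triangle.

4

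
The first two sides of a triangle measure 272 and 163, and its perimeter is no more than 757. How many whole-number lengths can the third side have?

Triangle inequality: 109 < x < 435. Perimeter ≤ 757 gives x ≤ 757 − 272 − 163 = 322.
So 109 < x ≤ 322; integers 110 through 322: 213 values.

213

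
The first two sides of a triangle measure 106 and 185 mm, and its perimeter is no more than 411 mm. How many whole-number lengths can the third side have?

Triangle inequality: 79 < x < 291. Perimeter ≤ 411 gives x ≤ 411 − 106 − 185 = 120.
So 79 < x ≤ 120; integers 80 through 120: 41 values.

41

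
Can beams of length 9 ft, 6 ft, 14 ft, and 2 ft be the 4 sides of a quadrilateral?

A quadrilateral exists iff every side is shorter than the sum of the others — equivalently, the longest side is less than the sum of the rest.
Longest side 14 < 17 (sum of the remaining 3), so yes.

Yes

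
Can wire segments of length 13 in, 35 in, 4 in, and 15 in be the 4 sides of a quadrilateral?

No

For a quadrilateral, each side must be shorter than the sum of the others.
Here the longest side is 35, but the remaining 3 sides sum to only 32.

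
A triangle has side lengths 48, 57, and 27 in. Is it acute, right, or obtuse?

Compare the square of the longest side to the sum of squares of the other two: 27² + 48² = 3033 < 3249 = 57².

obtuse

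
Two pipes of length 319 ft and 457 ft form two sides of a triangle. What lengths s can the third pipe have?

By the triangle inequality, s must be less than 319 + 457 = 776 and greater than |319 − 457| = 138.

138 < s < 776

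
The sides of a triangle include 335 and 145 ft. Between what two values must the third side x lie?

190 < x < 480 (ft)

By the triangle inequality, x must be less than 335 + 145 = 480 and greater than |335 − 145| = 190.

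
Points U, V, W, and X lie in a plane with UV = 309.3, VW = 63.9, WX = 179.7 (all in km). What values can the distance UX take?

The maximum is all hops collinear in one direction: 309.3 + 63.9 + 179.7 = 552.9.
The longest hop is 309.3; the others sum to 243.6. Folding the others back against it leaves at least 309.3 − 243.6 = 65.7.

65.7 ≤ UX ≤ 552.9 km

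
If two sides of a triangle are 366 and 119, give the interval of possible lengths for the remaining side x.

By the triangle inequality, x must be less than 366 + 119 = 485 and greater than |366 − 119| = 247.

247 < x < 485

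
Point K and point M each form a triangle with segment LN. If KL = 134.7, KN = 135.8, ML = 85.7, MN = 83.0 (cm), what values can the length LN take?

From triangle KLN: |134.7 − 135.8| < LN < 134.7 + 135.8, i.e. 1.1 < LN < 270.5.
From triangle MLN: 2.7 < LN < 168.7.
Both must hold, so LN lies in the intersection.

2.7 < LN < 168.7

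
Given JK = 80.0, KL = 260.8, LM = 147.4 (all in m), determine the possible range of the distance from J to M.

33.4 ≤ JM ≤ 488.2 m

The maximum is all hops collinear in one direction: 80.0 + 260.8 + 147.4 = 488.2.
The longest hop is 260.8; the others sum to 227.4. Folding the others back against it leaves at least 260.8 − 227.4 = 33.4.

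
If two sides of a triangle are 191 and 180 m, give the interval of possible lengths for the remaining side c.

11 < c < 371 (m)

By the triangle inequality, c must be less than 191 + 180 = 371 and greater than |191 − 180| = 11.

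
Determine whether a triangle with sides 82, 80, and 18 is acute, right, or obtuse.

right

Compare the square of the longest side to the sum of squares of the other two: 18² + 80² = 6724 = 82².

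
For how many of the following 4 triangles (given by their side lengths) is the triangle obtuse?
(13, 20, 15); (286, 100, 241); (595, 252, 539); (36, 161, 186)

(13,20,15): 13²+15² = 394 < 400 = 20² → obtuse
(286,100,241): 100²+241² = 68081 < 81796 = 286² → obtuse
(595,252,539): 252²+539² = 354025 = 595² → right
(36,161,186): 36²+161² = 27217 < 34596 = 186² → obtuse
3 of the 4 are obtuse.

3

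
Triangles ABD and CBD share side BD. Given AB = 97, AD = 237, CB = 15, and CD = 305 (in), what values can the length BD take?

From triangle ABD: |97 − 237| < BD < 97 + 237, i.e. 140 < BD < 334.
From triangle CBD: 290 < BD < 320.
Both must hold, so BD lies in the intersection.

290 < BD < 320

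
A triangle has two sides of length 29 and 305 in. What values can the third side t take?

276 < t < 334 (in)

By the triangle inequality, t must be less than 29 + 305 = 334 and greater than |29 − 305| = 276.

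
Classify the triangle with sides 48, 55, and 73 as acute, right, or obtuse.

right

Compare the square of the longest side to the sum of squares of the other two: 48² + 55² = 5329 = 73².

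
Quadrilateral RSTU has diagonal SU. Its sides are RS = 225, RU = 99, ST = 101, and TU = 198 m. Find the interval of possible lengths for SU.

From triangle RSU: |225 − 99| < SU < 225 + 99, i.e. 126 < SU < 324.
From triangle TSU: 97 < SU < 299.
Both must hold, so SU lies in the intersection.

126 < SU < 299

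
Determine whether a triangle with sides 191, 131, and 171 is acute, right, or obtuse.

acute

Compare the square of the longest side to the sum of squares of the other two: 131² + 171² = 46402 > 36481 = 191².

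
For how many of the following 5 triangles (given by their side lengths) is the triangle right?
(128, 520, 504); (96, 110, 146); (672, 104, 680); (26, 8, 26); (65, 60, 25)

4

(128,520,504): 128²+504² = 270400 = 520² → right
(96,110,146): 96²+110² = 21316 = 146² → right
(672,104,680): 104²+672² = 462400 = 680² → right
(26,8,26): 8²+26² = 740 > 676 = 26² → acute
(65,60,25): 25²+60² = 4225 = 65² → right
4 of the 5 are right.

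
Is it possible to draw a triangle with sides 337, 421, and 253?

Yes

The longest side is 421, and the other two sum to 590.
Since 590 > 421, the triangle inequality holds.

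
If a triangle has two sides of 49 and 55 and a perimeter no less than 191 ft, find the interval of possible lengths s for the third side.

87 ≤ s < 104

Triangle inequality alone gives 6 < s < 104.
The perimeter condition gives s ≥ 191 − 49 − 55 = 87.
Intersecting the two: 87 ≤ s < 104.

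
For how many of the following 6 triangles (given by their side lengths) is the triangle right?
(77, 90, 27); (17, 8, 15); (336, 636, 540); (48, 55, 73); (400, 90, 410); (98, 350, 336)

5

(77,90,27): 27²+77² = 6658 < 8100 = 90² → obtuse
(17,8,15): 8²+15² = 289 = 17² → right
(336,636,540): 336²+540² = 404496 = 636² → right
(48,55,73): 48²+55² = 5329 = 73² → right
(400,90,410): 90²+400² = 168100 = 410² → right
(98,350,336): 98²+336² = 122500 = 350² → right
5 of the 6 are right.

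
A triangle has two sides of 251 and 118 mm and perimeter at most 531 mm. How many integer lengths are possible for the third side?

Triangle inequality: 133 < x < 369. Perimeter ≤ 531 gives x ≤ 531 − 251 − 118 = 162.
So 133 < x ≤ 162; integers 134 through 162: 29 values.

29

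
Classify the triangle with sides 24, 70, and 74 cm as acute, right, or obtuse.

right

Compare the square of the longest side to the sum of squares of the other two: 24² + 70² = 5476 = 74².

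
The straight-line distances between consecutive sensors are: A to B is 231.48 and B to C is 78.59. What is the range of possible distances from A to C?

By the triangle inequality, |231.48 − 78.59| ≤ AC ≤ 231.48 + 78.59.

152.89 ≤ AC ≤ 310.07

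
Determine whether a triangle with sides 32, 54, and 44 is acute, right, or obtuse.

acute

Compare the square of the longest side to the sum of squares of the other two: 32² + 44² = 2960 > 2916 = 54².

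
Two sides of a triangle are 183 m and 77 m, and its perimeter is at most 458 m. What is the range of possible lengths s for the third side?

Triangle inequality alone gives 106 < s < 260.
The perimeter condition gives s ≤ 458 − 183 − 77 = 198.
Intersecting the two: 106 < s ≤ 198.

106 < s ≤ 198 m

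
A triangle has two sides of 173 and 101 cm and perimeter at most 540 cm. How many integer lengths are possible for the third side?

Triangle inequality: 72 < x < 274. Perimeter ≤ 540 gives x ≤ 540 − 173 − 101 = 266.
So 72 < x ≤ 266; integers 73 through 266: 194 values.

194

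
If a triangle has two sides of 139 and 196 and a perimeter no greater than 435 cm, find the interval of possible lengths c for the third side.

57 < c ≤ 100

Triangle inequality alone gives 57 < c < 335.
The perimeter condition gives c ≤ 435 − 139 − 196 = 100.
Intersecting the two: 57 < c ≤ 100.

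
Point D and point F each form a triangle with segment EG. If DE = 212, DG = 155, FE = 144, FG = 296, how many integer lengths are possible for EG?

From triangle DEG: 57 < EG < 367.
From triangle FEG: 152 < EG < 440.
Intersection: 152 < EG < 367, so integers 153 through 366: 214 values.

214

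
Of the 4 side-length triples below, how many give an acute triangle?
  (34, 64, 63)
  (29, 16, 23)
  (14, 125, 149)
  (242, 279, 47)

(34,64,63): 34²+63² = 5125 > 4096 = 64² → acute
(29,16,23): 16²+23² = 785 < 841 = 29² → obtuse
(14,125,149): 14+125 ≤ 149, not a triangle
(242,279,47): 47²+242² = 60773 < 77841 = 279² → obtuse
1 of the 4 is acute.

1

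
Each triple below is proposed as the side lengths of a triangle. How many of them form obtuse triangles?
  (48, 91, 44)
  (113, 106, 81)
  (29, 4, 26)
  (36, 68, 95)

(48,91,44): 44²+48² = 4240 < 8281 = 91² → obtuse
(113,106,81): 81²+106² = 17797 > 12769 = 113² → acute
(29,4,26): 4²+26² = 692 < 841 = 29² → obtuse
(36,68,95): 36²+68² = 5920 < 9025 = 95² → obtuse
3 of the 4 are obtuse.

3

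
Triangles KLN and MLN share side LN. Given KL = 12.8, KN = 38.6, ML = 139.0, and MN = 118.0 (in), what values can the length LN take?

From triangle KLN: |12.8 − 38.6| < LN < 12.8 + 38.6, i.e. 25.8 < LN < 51.4.
From triangle MLN: 21.0 < LN < 257.0.
Both must hold, so LN lies in the intersection.

25.8 < LN < 51.4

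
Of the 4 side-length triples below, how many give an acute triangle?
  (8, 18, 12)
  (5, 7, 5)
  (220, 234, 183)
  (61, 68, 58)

(8,18,12): 8²+12² = 208 < 324 = 18² → obtuse
(5,7,5): 5²+5² = 50 > 49 = 7² → acute
(220,234,183): 183²+220² = 81889 > 54756 = 234² → acute
(61,68,58): 58²+61² = 7085 > 4624 = 68² → acute
3 of the 4 are acute.

3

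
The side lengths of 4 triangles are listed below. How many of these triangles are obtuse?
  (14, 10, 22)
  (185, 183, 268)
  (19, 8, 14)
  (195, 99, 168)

3

(14,10,22): 10²+14² = 296 < 484 = 22² → obtuse
(185,183,268): 183²+185² = 67714 < 71824 = 268² → obtuse
(19,8,14): 8²+14² = 260 < 361 = 19² → obtuse
(195,99,168): 99²+168² = 38025 = 195² → right
3 of the 4 are obtuse.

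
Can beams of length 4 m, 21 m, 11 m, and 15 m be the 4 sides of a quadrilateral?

Yes

A quadrilateral exists iff every side is shorter than the sum of the others — equivalently, the longest side is less than the sum of the rest.
Longest side 21 < 30 (sum of the remaining 3), so yes.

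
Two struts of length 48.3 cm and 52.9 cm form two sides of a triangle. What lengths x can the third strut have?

By the triangle inequality, x must be less than 48.3 + 52.9 = 101.2 and greater than |48.3 − 52.9| = 4.6.

4.6 < x < 101.2 (cm)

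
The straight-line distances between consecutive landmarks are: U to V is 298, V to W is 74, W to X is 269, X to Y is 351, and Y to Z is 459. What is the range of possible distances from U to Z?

0 ≤ UZ ≤ 1451

The maximum is all hops collinear in one direction: 298 + 74 + 269 + 351 + 459 = 1451.
The longest hop is 459; the others sum to 992. Since 459 ≤ 992, the path can fold back on itself completely, so the minimum distance is 0.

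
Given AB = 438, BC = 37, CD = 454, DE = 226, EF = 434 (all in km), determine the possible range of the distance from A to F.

0 ≤ AF ≤ 1589 km

The maximum is all hops collinear in one direction: 438 + 37 + 454 + 226 + 434 = 1589.
The longest hop is 454; the others sum to 1135. Since 454 ≤ 1135, the path can fold back on itself completely, so the minimum distance is 0.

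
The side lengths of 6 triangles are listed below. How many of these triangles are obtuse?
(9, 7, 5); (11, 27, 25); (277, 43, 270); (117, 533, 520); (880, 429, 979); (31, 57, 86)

(9,7,5): 5²+7² = 74 < 81 = 9² → obtuse
(11,27,25): 11²+25² = 746 > 729 = 27² → acute
(277,43,270): 43²+270² = 74749 < 76729 = 277² → obtuse
(117,533,520): 117²+520² = 284089 = 533² → right
(880,429,979): 429²+880² = 958441 = 979² → right
(31,57,86): 31²+57² = 4210 < 7396 = 86² → obtuse
3 of the 6 are obtuse.

3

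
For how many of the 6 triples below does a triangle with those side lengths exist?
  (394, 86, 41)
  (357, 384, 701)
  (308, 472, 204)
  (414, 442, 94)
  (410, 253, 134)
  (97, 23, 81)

(41,86,394): 41+86 ≤ 394 → not valid
(357,384,701): 357+384 > 701 → valid
(204,308,472): 204+308 > 472 → valid
(94,414,442): 94+414 > 442 → valid
(134,253,410): 134+253 ≤ 410 → not valid
(23,81,97): 23+81 > 97 → valid
4 of the 6 triples form a triangle.

4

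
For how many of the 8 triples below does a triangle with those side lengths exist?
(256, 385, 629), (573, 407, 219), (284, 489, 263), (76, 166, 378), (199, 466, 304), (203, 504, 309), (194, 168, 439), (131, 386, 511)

(256,385,629): 256+385 > 629 → valid
(219,407,573): 219+407 > 573 → valid
(263,284,489): 263+284 > 489 → valid
(76,166,378): 76+166 ≤ 378 → not valid
(199,304,466): 199+304 > 466 → valid
(203,309,504): 203+309 > 504 → valid
(168,194,439): 168+194 ≤ 439 → not valid
(131,386,511): 131+386 > 511 → valid
6 of the 8 triples form a triangle.

6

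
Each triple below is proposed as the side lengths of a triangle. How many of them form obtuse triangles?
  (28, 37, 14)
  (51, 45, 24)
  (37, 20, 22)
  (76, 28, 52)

(28,37,14): 14²+28² = 980 < 1369 = 37² → obtuse
(51,45,24): 24²+45² = 2601 = 51² → right
(37,20,22): 20²+22² = 884 < 1369 = 37² → obtuse
(76,28,52): 28²+52² = 3488 < 5776 = 76² → obtuse
3 of the 4 are obtuse.

3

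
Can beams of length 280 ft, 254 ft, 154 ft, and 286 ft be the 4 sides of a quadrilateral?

A quadrilateral exists iff every side is shorter than the sum of the others — equivalently, the longest side is less than the sum of the rest.
Longest side 286 < 688 (sum of the remaining 3), so yes.

Yes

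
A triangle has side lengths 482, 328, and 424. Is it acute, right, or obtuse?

Compare the square of the longest side to the sum of squares of the other two: 328² + 424² = 287360 > 232324 = 482².

acute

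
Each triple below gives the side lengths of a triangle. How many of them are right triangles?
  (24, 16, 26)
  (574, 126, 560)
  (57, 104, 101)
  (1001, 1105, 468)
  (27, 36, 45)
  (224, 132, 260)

(24,16,26): 16²+24² = 832 > 676 = 26² → acute
(574,126,560): 126²+560² = 329476 = 574² → right
(57,104,101): 57²+101² = 13450 > 10816 = 104² → acute
(1001,1105,468): 468²+1001² = 1221025 = 1105² → right
(27,36,45): 27²+36² = 2025 = 45² → right
(224,132,260): 132²+224² = 67600 = 260² → right
4 of the 6 are right.

4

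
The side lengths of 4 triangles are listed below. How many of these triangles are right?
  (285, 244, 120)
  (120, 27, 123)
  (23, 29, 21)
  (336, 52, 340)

(285,244,120): 120²+244² = 73936 < 81225 = 285² → obtuse
(120,27,123): 27²+120² = 15129 = 123² → right
(23,29,21): 21²+23² = 970 > 841 = 29² → acute
(336,52,340): 52²+336² = 115600 = 340² → right
2 of the 4 are right.

2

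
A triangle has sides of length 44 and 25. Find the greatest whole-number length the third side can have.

The third side must be strictly less than 44 + 25 = 69.
The largest integer below 69 is 68.

68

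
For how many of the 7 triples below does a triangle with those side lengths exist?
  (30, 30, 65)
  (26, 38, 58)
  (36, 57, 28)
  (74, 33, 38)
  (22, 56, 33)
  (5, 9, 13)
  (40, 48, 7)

(30,30,65): 30+30 ≤ 65 → not valid
(26,38,58): 26+38 > 58 → valid
(28,36,57): 28+36 > 57 → valid
(33,38,74): 33+38 ≤ 74 → not valid
(22,33,56): 22+33 ≤ 56 → not valid
(5,9,13): 5+9 > 13 → valid
(7,40,48): 7+40 ≤ 48 → not valid
3 of the 7 triples form a triangle.

3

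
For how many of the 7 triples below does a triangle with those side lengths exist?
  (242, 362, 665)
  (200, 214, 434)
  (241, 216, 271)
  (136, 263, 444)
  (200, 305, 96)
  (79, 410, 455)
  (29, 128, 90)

2

(242,362,665): 242+362 ≤ 665 → not valid
(200,214,434): 200+214 ≤ 434 → not valid
(216,241,271): 216+241 > 271 → valid
(136,263,444): 136+263 ≤ 444 → not valid
(96,200,305): 96+200 ≤ 305 → not valid
(79,410,455): 79+410 > 455 → valid
(29,90,128): 29+90 ≤ 128 → not valid
2 of the 7 triples form a triangle.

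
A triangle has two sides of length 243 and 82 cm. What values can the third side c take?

161 < c < 325 (cm)

By the triangle inequality, c must be less than 243 + 82 = 325 and greater than |243 − 82| = 161.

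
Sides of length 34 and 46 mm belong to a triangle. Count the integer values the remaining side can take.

67

The third side lies in the open interval (12, 80).
Integers from 13 to 79 inclusive: 79 − 13 + 1 = 67.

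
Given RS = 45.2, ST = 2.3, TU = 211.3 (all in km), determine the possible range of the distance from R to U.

163.8 ≤ RU ≤ 258.8 km

The maximum is all hops collinear in one direction: 45.2 + 2.3 + 211.3 = 258.8.
The longest hop is 211.3; the others sum to 47.5. Folding the others back against it leaves at least 211.3 − 47.5 = 163.8.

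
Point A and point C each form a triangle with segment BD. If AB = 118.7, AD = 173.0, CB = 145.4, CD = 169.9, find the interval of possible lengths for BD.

54.3 < BD < 291.7

From triangle ABD: |118.7 − 173.0| < BD < 118.7 + 173.0, i.e. 54.3 < BD < 291.7.
From triangle CBD: 24.5 < BD < 315.3.
Both must hold, so BD lies in the intersection.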